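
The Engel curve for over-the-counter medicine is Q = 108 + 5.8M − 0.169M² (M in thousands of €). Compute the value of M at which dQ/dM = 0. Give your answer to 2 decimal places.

17.16

dQ/dM = 5.8 − 0.338M.
The good is inferior where dQ/dM < 0. Setting dQ/dM = 0 gives M = 5.8 / 0.338 = 17.16.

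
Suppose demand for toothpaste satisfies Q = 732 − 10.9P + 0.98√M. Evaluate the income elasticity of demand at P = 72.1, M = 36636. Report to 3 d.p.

0.702

At P = 72.1, M = 36636: Q = 133.687.
Holding P constant, ∂Q/∂M = 0.98/(2√M) = 0.00256001.
η_M = (∂Q/∂M)·(M/Q) = 0.00256001 × (36636/133.687) = 0.702.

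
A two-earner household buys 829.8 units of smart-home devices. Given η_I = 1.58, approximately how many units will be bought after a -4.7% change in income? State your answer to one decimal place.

768.2

%ΔQ ≈ η × %ΔI = 1.58 × (-4.7%) = -7.426%.
New Q ≈ 829.8 × (1 − 0.07426) = 768.2.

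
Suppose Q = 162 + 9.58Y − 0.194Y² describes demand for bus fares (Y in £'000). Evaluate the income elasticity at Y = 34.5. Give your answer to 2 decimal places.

At Y = 34.5: Q = 261.6015.
dQ/dY = 9.58 − 0.388Y = -3.80600.
η = (dQ/dY)·(Y/Q) = -3.80600 × (34.5/261.6015) = -0.50.

-0.50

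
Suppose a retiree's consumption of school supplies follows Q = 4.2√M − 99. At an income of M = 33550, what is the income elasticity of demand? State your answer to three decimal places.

0.574

At M = 33550: Q = 670.300.
dQ/dM = 4.2/(2√M) = 0.011465 at this income.
η = (dQ/dM)·(M/Q) = 0.011465 × (33550/670.300) = 0.574.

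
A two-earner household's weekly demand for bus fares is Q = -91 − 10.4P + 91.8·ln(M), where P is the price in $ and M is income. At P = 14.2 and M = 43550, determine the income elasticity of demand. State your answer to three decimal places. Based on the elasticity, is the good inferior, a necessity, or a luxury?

0.124 (necessity)

At P = 14.2, M = 43550: Q = 741.897.
Holding P constant, ∂Q/∂M = 91.8/M = 0.00210792.
η_M = (∂Q/∂M)·(M/Q) = 0.00210792 × (43550/741.897) = 0.124.
Since 0 < η < 1, this is a necessity.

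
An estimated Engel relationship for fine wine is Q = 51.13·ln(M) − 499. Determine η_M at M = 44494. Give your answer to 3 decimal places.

At M = 44494: Q = 48.250.
dQ/dM = 51.13/M = 0.00114914 at this income.
η = (dQ/dM)·(M/Q) = 0.00114914 × (44494/48.250) = 1.060.

1.060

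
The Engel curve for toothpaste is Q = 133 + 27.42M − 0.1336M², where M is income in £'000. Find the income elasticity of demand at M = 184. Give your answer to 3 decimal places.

At M = 184: Q = 655.1184.
dQ/dM = 27.42 − 0.2672M = -21.74480.
η = (dQ/dM)·(M/Q) = -21.74480 × (184/655.1184) = -6.107.

-6.107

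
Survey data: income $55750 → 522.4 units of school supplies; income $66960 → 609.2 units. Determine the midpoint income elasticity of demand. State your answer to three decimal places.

0.840

ΔQ = 609.2 − 522.4 = 86.8; midpoint Q̄ = (522.4 + 609.2)/2 = 565.8.
ΔI = 66960 − 55750 = 11210; midpoint Ī = (55750 + 66960)/2 = 61355.
η = (ΔQ/Q̄) ÷ (ΔI/Ī) = (86.8/565.8) ÷ (11210/61355) = 0.840.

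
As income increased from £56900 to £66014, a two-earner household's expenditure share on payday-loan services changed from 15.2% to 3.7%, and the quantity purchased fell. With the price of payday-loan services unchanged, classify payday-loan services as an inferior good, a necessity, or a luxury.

inferior good

Quantity demanded falls as income rises, so η < 0.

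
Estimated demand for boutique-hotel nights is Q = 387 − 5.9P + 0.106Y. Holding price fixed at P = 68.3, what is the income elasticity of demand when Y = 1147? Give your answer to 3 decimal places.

At P = 68.3, Y = 1147: Q = 105.612.
Holding P constant, ∂Q/∂Y = 0.106.
η_Y = (∂Q/∂Y)·(Y/Q) = 0.106 × (1147/105.612) = 1.151.

1.151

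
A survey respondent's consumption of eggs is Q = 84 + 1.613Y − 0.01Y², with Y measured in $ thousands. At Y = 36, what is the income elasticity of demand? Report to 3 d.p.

0.249

At Y = 36: Q = 129.1080.
dQ/dY = 1.613 − 0.02Y = 0.89300.
η = (dQ/dY)·(Y/Q) = 0.89300 × (36/129.1080) = 0.249.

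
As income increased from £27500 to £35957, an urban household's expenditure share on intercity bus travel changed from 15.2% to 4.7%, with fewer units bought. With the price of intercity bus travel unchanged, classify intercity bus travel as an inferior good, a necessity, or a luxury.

inferior good

Quantity demanded falls as income rises, so η < 0.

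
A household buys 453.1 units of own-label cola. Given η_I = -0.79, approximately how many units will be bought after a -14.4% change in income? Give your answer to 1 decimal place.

%ΔQ ≈ η × %ΔI = -0.79 × (-14.4%) = 11.376%.
New Q ≈ 453.1 × (1 + 0.11376) = 504.6.

504.6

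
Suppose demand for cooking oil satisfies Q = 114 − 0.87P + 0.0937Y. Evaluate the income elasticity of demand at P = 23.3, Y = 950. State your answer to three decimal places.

At P = 23.3, Y = 950: Q = 182.744.
Holding P constant, ∂Q/∂Y = 0.0937.
η_Y = (∂Q/∂Y)·(Y/Q) = 0.0937 × (950/182.744) = 0.487.

0.487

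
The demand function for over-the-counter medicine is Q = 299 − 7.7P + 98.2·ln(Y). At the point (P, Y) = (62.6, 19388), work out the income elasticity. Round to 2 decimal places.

0.12

At P = 62.6, Y = 19388: Q = 786.451.
Holding P constant, ∂Q/∂Y = 98.2/Y = 0.00506499.
η_Y = (∂Q/∂Y)·(Y/Q) = 0.00506499 × (19388/786.451) = 0.12.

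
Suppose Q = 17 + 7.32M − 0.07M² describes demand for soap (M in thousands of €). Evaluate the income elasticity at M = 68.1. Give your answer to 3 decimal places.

At M = 68.1: Q = 190.8593.
dQ/dM = 7.32 − 0.14M = -2.21400.
η = (dQ/dM)·(M/Q) = -2.21400 × (68.1/190.8593) = -0.790.

-0.790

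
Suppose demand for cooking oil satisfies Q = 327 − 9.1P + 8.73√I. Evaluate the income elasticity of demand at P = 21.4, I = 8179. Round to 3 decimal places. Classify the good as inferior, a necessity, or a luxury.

0.428 (necessity)

At P = 21.4, I = 8179: Q = 921.782.
Holding P constant, ∂Q/∂I = 8.73/(2√I) = 0.0482652.
η_I = (∂Q/∂I)·(I/Q) = 0.0482652 × (8179/921.782) = 0.428.
Since 0 < η < 1, this is a necessity.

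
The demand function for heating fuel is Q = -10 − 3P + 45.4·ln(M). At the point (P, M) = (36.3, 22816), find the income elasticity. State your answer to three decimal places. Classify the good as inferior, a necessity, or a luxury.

0.135 (necessity)

At P = 36.3, M = 22816: Q = 336.699.
Holding P constant, ∂Q/∂M = 45.4/M = 0.00198983.
η_M = (∂Q/∂M)·(M/Q) = 0.00198983 × (22816/336.699) = 0.135.
Since 0 < η < 1, this is a necessity.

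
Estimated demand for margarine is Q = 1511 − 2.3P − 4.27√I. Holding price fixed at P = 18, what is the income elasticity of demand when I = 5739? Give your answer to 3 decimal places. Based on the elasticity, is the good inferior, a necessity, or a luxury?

-0.141 (inferior good)

At P = 18, I = 5739: Q = 1146.121.
Holding P constant, ∂Q/∂I = -4.27/(2√I) = -0.0281825.
η_I = (∂Q/∂I)·(I/Q) = -0.0281825 × (5739/1146.121) = -0.141.
Since η < 0, this is an inferior good.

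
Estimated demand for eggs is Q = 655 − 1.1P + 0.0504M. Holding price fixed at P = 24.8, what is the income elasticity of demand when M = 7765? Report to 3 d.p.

0.384

At P = 24.8, M = 7765: Q = 1019.076.
Holding P constant, ∂Q/∂M = 0.0504.
η_M = (∂Q/∂M)·(M/Q) = 0.0504 × (7765/1019.076) = 0.384.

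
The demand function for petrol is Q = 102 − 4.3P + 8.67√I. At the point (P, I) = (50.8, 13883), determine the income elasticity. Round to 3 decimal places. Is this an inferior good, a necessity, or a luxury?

0.564 (necessity)

At P = 50.8, I = 13883: Q = 905.113.
Holding P constant, ∂Q/∂I = 8.67/(2√I) = 0.0367915.
η_I = (∂Q/∂I)·(I/Q) = 0.0367915 × (13883/905.113) = 0.564.
Since 0 < η < 1, this is a necessity.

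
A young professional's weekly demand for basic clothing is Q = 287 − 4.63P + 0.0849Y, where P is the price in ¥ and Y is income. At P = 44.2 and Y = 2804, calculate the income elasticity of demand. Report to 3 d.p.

0.743

At P = 44.2, Y = 2804: Q = 320.414.
Holding P constant, ∂Q/∂Y = 0.0849.
η_Y = (∂Q/∂Y)·(Y/Q) = 0.0849 × (2804/320.414) = 0.743.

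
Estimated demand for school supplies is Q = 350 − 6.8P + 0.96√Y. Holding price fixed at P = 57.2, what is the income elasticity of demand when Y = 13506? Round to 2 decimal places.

At P = 57.2, Y = 13506: Q = 72.607.
Holding P constant, ∂Q/∂Y = 0.96/(2√Y) = 0.00413026.
η_Y = (∂Q/∂Y)·(Y/Q) = 0.00413026 × (13506/72.607) = 0.77.

0.77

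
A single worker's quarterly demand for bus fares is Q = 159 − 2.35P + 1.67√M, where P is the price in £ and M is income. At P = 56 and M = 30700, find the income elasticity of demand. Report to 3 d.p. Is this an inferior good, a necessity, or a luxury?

0.457 (necessity)

At P = 56, M = 30700: Q = 320.008.
Holding P constant, ∂Q/∂M = 1.67/(2√M) = 0.0047656.
η_M = (∂Q/∂M)·(M/Q) = 0.0047656 × (30700/320.008) = 0.457.
Since 0 < η < 1, this is a necessity.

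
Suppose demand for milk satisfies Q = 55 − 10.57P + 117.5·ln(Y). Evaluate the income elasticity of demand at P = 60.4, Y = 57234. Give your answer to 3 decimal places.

At P = 60.4, Y = 57234: Q = 703.773.
Holding P constant, ∂Q/∂Y = 117.5/Y = 0.00205298.
η_Y = (∂Q/∂Y)·(Y/Q) = 0.00205298 × (57234/703.773) = 0.167.

0.167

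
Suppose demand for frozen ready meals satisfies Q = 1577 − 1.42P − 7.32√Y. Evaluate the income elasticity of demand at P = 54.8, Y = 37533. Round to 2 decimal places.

At P = 54.8, Y = 37533: Q = 81.049.
Holding P constant, ∂Q/∂Y = -7.32/(2√Y) = -0.0188918.
η_Y = (∂Q/∂Y)·(Y/Q) = -0.0188918 × (37533/81.049) = -8.75.

-8.75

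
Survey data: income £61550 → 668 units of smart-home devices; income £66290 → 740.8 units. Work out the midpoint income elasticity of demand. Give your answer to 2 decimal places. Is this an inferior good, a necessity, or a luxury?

1.39 (luxury)

ΔQ = 740.8 − 668 = 72.8; midpoint Q̄ = (668 + 740.8)/2 = 704.4.
ΔI = 66290 − 61550 = 4740; midpoint Ī = (61550 + 66290)/2 = 63920.
η = (ΔQ/Q̄) ÷ (ΔI/Ī) = (72.8/704.4) ÷ (4740/63920) = 1.39.
η > 1 ⇒ luxury.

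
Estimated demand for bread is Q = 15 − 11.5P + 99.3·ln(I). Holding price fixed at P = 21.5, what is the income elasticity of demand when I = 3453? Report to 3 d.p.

0.172

At P = 21.5, I = 3453: Q = 576.747.
Holding P constant, ∂Q/∂I = 99.3/I = 0.0287576.
η_I = (∂Q/∂I)·(I/Q) = 0.0287576 × (3453/576.747) = 0.172.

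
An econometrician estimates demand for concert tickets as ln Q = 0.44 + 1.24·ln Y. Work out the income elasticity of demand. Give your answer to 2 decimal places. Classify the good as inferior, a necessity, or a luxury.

In a log-linear demand, the coefficient on ln Y is the income elasticity.
So η = 1.24.
η > 1 ⇒ luxury.

1.24 (luxury)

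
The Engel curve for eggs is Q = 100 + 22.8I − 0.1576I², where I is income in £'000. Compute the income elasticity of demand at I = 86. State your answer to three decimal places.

-0.414

At I = 86: Q = 895.1904.
dQ/dI = 22.8 − 0.3152I = -4.30720.
η = (dQ/dI)·(I/Q) = -4.30720 × (86/895.1904) = -0.414.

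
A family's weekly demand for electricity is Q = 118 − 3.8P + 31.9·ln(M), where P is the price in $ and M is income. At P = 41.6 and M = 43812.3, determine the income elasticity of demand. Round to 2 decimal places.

At P = 41.6, M = 43812.3: Q = 300.857.
Holding P constant, ∂Q/∂M = 31.9/M = 0.000728106.
η_M = (∂Q/∂M)·(M/Q) = 0.000728106 × (43812.3/300.857) = 0.11.

0.11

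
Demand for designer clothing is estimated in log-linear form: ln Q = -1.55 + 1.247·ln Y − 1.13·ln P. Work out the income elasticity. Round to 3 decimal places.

In a log-linear demand, the coefficient on ln Y is the income elasticity.
So η = 1.247.

1.247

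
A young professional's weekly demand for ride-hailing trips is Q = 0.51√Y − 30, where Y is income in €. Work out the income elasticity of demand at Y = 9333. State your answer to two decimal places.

At Y = 9333: Q = 19.270.
dQ/dY = 0.51/(2√Y) = 0.00263955 at this income.
η = (dQ/dY)·(Y/Q) = 0.00263955 × (9333/19.270) = 1.28.

1.28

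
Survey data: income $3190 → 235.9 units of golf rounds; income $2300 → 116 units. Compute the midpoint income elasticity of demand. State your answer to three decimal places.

ΔQ = 116 − 235.9 = -119.9; midpoint Q̄ = (235.9 + 116)/2 = 175.95.
ΔI = 2300 − 3190 = -890; midpoint Ī = (3190 + 2300)/2 = 2745.
η = (ΔQ/Q̄) ÷ (ΔI/Ī) = (-119.9/175.95) ÷ (-890/2745) = 2.102.

2.102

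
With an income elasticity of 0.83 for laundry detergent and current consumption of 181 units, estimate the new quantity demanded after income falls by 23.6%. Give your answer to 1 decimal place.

145.5

%ΔQ ≈ η × %ΔI = 0.83 × (-23.6%) = -19.588%.
New Q ≈ 181 × (1 − 0.19588) = 145.5.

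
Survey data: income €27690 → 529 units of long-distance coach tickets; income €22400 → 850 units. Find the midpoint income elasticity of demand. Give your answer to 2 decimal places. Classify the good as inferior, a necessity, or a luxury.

ΔQ = 850 − 529 = 321; midpoint Q̄ = (529 + 850)/2 = 689.5.
ΔI = 22400 − 27690 = -5290; midpoint Ī = (27690 + 22400)/2 = 25045.
η = (ΔQ/Q̄) ÷ (ΔI/Ī) = (321/689.5) ÷ (-5290/25045) = -2.20.
η < 0 ⇒ inferior good.

-2.20 (inferior good)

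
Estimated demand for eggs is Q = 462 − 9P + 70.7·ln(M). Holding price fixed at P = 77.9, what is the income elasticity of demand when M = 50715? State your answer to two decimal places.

At P = 77.9, M = 50715: Q = 526.862.
Holding P constant, ∂Q/∂M = 70.7/M = 0.00139406.
η_M = (∂Q/∂M)·(M/Q) = 0.00139406 × (50715/526.862) = 0.13.

0.13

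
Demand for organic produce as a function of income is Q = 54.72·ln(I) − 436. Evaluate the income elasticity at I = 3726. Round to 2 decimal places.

At I = 3726: Q = 13.968.
dQ/dI = 54.72/I = 0.014686 at this income.
η = (dQ/dI)·(I/Q) = 0.014686 × (3726/13.968) = 3.92.

3.92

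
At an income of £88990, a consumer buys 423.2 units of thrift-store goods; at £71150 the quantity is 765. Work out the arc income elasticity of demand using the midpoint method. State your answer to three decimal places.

ΔQ = 765 − 423.2 = 341.8; midpoint Q̄ = (423.2 + 765)/2 = 594.1.
ΔI = 71150 − 88990 = -17840; midpoint Ī = (88990 + 71150)/2 = 80070.
η = (ΔQ/Q̄) ÷ (ΔI/Ī) = (341.8/594.1) ÷ (-17840/80070) = -2.582.

-2.582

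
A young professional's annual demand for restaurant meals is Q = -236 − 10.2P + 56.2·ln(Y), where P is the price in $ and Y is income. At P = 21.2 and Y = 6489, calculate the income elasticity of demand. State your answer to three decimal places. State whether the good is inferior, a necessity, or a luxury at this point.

1.368 (luxury)

At P = 21.2, Y = 6489: Q = 41.076.
Holding P constant, ∂Q/∂Y = 56.2/Y = 0.00866081.
η_Y = (∂Q/∂Y)·(Y/Q) = 0.00866081 × (6489/41.076) = 1.368.
Since η > 1, this is a luxury.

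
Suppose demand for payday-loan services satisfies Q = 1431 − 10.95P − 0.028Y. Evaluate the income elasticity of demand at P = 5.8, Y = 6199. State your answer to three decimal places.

At P = 5.8, Y = 6199: Q = 1193.918.
Holding P constant, ∂Q/∂Y = −0.028.
η_Y = (∂Q/∂Y)·(Y/Q) = -0.028 × (6199/1193.918) = -0.145.

-0.145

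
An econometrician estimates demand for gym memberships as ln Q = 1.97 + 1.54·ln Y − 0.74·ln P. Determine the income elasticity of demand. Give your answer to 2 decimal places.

1.54

In a log-linear demand, the coefficient on ln Y is the income elasticity.
So η = 1.54.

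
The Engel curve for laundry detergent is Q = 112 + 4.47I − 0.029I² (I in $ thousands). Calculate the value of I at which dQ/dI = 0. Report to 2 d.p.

77.07

dQ/dI = 4.47 − 0.058I.
The good is inferior where dQ/dI < 0. Setting dQ/dI = 0 gives I = 4.47 / 0.058 = 77.07.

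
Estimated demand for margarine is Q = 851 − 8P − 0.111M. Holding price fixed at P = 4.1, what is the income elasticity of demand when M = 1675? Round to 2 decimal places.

-0.29

At P = 4.1, M = 1675: Q = 632.275.
Holding P constant, ∂Q/∂M = −0.111.
η_M = (∂Q/∂M)·(M/Q) = -0.111 × (1675/632.275) = -0.29.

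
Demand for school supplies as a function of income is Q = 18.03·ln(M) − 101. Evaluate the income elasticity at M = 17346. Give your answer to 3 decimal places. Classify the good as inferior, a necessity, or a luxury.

At M = 17346: Q = 74.993.
dQ/dM = 18.03/M = 0.00103943 at this income.
η = (dQ/dM)·(M/Q) = 0.00103943 × (17346/74.993) = 0.240.
Since 0 < η < 1, the good is a necessity.

0.240 (necessity)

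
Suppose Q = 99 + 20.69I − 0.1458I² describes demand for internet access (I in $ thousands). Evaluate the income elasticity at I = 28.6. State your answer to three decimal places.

0.618

At I = 28.6: Q = 571.4754.
dQ/dI = 20.69 − 0.2916I = 12.35024.
η = (dQ/dI)·(I/Q) = 12.35024 × (28.6/571.4754) = 0.618.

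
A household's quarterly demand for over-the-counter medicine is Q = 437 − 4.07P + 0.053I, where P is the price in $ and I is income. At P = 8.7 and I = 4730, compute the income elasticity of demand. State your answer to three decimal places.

At P = 8.7, I = 4730: Q = 652.281.
Holding P constant, ∂Q/∂I = 0.053.
η_I = (∂Q/∂I)·(I/Q) = 0.053 × (4730/652.281) = 0.384.

0.384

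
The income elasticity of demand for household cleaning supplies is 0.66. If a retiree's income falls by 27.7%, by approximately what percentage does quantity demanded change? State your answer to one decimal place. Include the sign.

%ΔQ ≈ η × %ΔI = 0.66 × (-27.7%) = -18.3%.

-18.3%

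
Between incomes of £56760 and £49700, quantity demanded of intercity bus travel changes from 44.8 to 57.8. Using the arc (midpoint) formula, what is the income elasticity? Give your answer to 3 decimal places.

ΔQ = 57.8 − 44.8 = 13; midpoint Q̄ = (44.8 + 57.8)/2 = 51.3.
ΔI = 49700 − 56760 = -7060; midpoint Ī = (56760 + 49700)/2 = 53230.
η = (ΔQ/Q̄) ÷ (ΔI/Ī) = (13/51.3) ÷ (-7060/53230) = -1.911.

-1.911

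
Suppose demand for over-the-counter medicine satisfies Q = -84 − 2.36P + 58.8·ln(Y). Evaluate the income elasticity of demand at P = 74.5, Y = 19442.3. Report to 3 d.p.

0.183

At P = 74.5, Y = 19442.3: Q = 320.842.
Holding P constant, ∂Q/∂Y = 58.8/Y = 0.00302433.
η_Y = (∂Q/∂Y)·(Y/Q) = 0.00302433 × (19442.3/320.842) = 0.183.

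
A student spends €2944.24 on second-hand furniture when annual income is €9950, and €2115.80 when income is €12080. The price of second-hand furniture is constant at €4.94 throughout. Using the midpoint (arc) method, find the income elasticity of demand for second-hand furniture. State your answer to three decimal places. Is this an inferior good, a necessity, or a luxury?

With a constant price, Q₁ = 2944.24/4.94 = 596.000 and Q₂ = 2115.80/4.94 = 428.300 (equivalently, work directly with expenditure since P cancels).
Midpoint %ΔQ = (2115.80 − 2944.24)/2530.02 = -0.32744; midpoint %ΔI = (12080 − 9950)/11015 = 0.19337.
η = -0.32744 / 0.19337 = -1.693.
η < 0 ⇒ inferior good.

-1.693 (inferior good)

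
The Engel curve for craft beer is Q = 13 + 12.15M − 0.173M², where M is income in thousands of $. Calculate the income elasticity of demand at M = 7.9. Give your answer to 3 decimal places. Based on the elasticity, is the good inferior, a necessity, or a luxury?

At M = 7.9: Q = 98.1881.
dQ/dM = 12.15 − 0.346M = 9.41660.
η = (dQ/dM)·(M/Q) = 9.41660 × (7.9/98.1881) = 0.758.
0 < η < 1 ⇒ necessity.

0.758 (necessity)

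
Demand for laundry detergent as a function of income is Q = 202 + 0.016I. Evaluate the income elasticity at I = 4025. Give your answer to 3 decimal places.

At I = 4025: Q = 266.400.
dQ/dI = 0.016.
η = (dQ/dI)·(I/Q) = 0.016 × (4025/266.400) = 0.242.

0.242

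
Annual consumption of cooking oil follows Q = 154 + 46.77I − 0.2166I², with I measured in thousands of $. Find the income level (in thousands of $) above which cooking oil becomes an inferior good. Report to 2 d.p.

dQ/dI = 46.77 − 0.4332I.
The good is inferior where dQ/dI < 0. Setting dQ/dI = 0 gives I = 46.77 / 0.4332 = 107.96.

107.96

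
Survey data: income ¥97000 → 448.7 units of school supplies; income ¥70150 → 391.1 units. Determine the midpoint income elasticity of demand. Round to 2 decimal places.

0.43

ΔQ = 391.1 − 448.7 = -57.6; midpoint Q̄ = (448.7 + 391.1)/2 = 419.9.
ΔI = 70150 − 97000 = -26850; midpoint Ī = (97000 + 70150)/2 = 83575.
η = (ΔQ/Q̄) ÷ (ΔI/Ī) = (-57.6/419.9) ÷ (-26850/83575) = 0.43.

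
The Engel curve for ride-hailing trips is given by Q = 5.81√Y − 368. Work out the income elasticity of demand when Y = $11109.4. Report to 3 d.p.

1.253

At Y = 11109.4: Q = 244.381.
dQ/dY = 5.81/(2√Y) = 0.0275614 at this income.
η = (dQ/dY)·(Y/Q) = 0.0275614 × (11109.4/244.381) = 1.253.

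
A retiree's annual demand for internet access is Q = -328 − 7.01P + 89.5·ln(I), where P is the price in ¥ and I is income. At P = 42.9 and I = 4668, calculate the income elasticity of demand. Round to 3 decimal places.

At P = 42.9, I = 4668: Q = 127.410.
Holding P constant, ∂Q/∂I = 89.5/I = 0.0191731.
η_I = (∂Q/∂I)·(I/Q) = 0.0191731 × (4668/127.410) = 0.702.

0.702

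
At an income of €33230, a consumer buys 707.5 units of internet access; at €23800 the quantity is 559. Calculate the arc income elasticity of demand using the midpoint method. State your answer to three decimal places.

ΔQ = 559 − 707.5 = -148.5; midpoint Q̄ = (707.5 + 559)/2 = 633.25.
ΔI = 23800 − 33230 = -9430; midpoint Ī = (33230 + 23800)/2 = 28515.
η = (ΔQ/Q̄) ÷ (ΔI/Ī) = (-148.5/633.25) ÷ (-9430/28515) = 0.709.

0.709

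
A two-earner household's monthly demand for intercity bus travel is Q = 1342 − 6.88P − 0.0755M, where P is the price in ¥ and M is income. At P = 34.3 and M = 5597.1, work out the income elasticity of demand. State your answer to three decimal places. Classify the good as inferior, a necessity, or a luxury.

At P = 34.3, M = 5597.1: Q = 683.435.
Holding P constant, ∂Q/∂M = −0.0755.
η_M = (∂Q/∂M)·(M/Q) = -0.0755 × (5597.1/683.435) = -0.618.
Since η < 0, this is an inferior good.

-0.618 (inferior good)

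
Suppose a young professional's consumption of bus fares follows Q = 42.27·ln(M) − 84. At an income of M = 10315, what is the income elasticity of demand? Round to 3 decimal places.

At M = 10315: Q = 306.632.
dQ/dM = 42.27/M = 0.00409792 at this income.
η = (dQ/dM)·(M/Q) = 0.00409792 × (10315/306.632) = 0.138.

0.138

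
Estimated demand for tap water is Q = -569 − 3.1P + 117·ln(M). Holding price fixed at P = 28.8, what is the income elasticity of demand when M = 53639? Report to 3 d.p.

0.190

At P = 28.8, M = 53639: Q = 615.854.
Holding P constant, ∂Q/∂M = 117/M = 0.00218125.
η_M = (∂Q/∂M)·(M/Q) = 0.00218125 × (53639/615.854) = 0.190.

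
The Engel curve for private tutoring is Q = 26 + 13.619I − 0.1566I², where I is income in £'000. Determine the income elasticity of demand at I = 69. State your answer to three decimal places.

At I = 69: Q = 220.1384.
dQ/dI = 13.619 − 0.3132I = -7.99180.
η = (dQ/dI)·(I/Q) = -7.99180 × (69/220.1384) = -2.505.

-2.505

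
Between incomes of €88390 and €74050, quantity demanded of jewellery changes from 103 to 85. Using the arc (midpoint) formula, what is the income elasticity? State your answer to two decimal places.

1.08

ΔQ = 85 − 103 = -18; midpoint Q̄ = (103 + 85)/2 = 94.
ΔI = 74050 − 88390 = -14340; midpoint Ī = (88390 + 74050)/2 = 81220.
η = (ΔQ/Q̄) ÷ (ΔI/Ī) = (-18/94) ÷ (-14340/81220) = 1.08.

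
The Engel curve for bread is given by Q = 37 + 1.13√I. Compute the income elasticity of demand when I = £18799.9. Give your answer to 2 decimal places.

0.40

At I = 18799.9: Q = 191.937.
dQ/dI = 1.13/(2√I) = 0.0041207 at this income.
η = (dQ/dI)·(I/Q) = 0.0041207 × (18799.9/191.937) = 0.40.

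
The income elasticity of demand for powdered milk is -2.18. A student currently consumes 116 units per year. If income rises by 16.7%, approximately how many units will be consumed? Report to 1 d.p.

73.8

%ΔQ ≈ η × %ΔI = -2.18 × 16.7% = -36.406%.
New Q ≈ 116 × (1 − 0.36406) = 73.8.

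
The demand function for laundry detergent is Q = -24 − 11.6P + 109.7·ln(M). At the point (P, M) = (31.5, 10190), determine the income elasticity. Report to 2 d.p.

0.18

At P = 31.5, M = 10190: Q = 623.039.
Holding P constant, ∂Q/∂M = 109.7/M = 0.0107655.
η_M = (∂Q/∂M)·(M/Q) = 0.0107655 × (10190/623.039) = 0.18.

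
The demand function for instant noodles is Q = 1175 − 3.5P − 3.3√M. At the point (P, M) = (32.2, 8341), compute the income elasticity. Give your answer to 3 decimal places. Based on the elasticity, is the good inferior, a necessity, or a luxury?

At P = 32.2, M = 8341: Q = 760.914.
Holding P constant, ∂Q/∂M = -3.3/(2√M) = -0.0180665.
η_M = (∂Q/∂M)·(M/Q) = -0.0180665 × (8341/760.914) = -0.198.
Since η < 0, this is an inferior good.

-0.198 (inferior good)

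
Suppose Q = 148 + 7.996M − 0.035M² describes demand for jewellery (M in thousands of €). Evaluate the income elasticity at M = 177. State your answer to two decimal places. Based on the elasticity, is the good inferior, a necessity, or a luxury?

-1.67 (inferior good)

At M = 177: Q = 466.7770.
dQ/dM = 7.996 − 0.07M = -4.39400.
η = (dQ/dM)·(M/Q) = -4.39400 × (177/466.7770) = -1.67.
η < 0 ⇒ inferior good.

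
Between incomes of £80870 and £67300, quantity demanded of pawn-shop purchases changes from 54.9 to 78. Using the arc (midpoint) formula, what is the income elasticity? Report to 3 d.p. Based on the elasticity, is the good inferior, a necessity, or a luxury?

-1.898 (inferior good)

ΔQ = 78 − 54.9 = 23.1; midpoint Q̄ = (54.9 + 78)/2 = 66.45.
ΔI = 67300 − 80870 = -13570; midpoint Ī = (80870 + 67300)/2 = 74085.
η = (ΔQ/Q̄) ÷ (ΔI/Ī) = (23.1/66.45) ÷ (-13570/74085) = -1.898.
η < 0 ⇒ inferior good.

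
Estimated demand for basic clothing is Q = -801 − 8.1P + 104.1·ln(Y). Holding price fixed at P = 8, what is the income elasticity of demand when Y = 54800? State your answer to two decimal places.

At P = 8, Y = 54800: Q = 270.081.
Holding P constant, ∂Q/∂Y = 104.1/Y = 0.00189964.
η_Y = (∂Q/∂Y)·(Y/Q) = 0.00189964 × (54800/270.081) = 0.39.

0.39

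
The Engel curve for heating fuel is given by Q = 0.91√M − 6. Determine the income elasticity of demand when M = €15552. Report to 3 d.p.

0.528

At M = 15552: Q = 107.484.
dQ/dM = 0.91/(2√M) = 0.00364853 at this income.
η = (dQ/dM)·(M/Q) = 0.00364853 × (15552/107.484) = 0.528.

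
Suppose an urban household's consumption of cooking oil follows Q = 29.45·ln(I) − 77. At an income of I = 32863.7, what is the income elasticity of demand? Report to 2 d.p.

At I = 32863.7: Q = 229.284.
dQ/dI = 29.45/I = 0.000896126 at this income.
η = (dQ/dI)·(I/Q) = 0.000896126 × (32863.7/229.284) = 0.13.

0.13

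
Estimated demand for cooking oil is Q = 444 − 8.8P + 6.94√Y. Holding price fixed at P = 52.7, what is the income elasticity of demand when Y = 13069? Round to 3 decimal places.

At P = 52.7, Y = 13069: Q = 773.619.
Holding P constant, ∂Q/∂Y = 6.94/(2√Y) = 0.0303535.
η_Y = (∂Q/∂Y)·(Y/Q) = 0.0303535 × (13069/773.619) = 0.513.

0.513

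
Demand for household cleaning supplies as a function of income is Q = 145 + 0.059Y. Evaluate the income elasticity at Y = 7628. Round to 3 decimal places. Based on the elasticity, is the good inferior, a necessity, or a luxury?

At Y = 7628: Q = 595.052.
dQ/dY = 0.059.
η = (dQ/dY)·(Y/Q) = 0.059 × (7628/595.052) = 0.756.
Since 0 < η < 1, the good is a necessity.

0.756 (necessity)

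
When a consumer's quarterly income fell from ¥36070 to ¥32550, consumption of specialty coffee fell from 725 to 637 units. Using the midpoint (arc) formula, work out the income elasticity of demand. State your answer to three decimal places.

ΔQ = 637 − 725 = -88; midpoint Q̄ = (725 + 637)/2 = 681.
ΔI = 32550 − 36070 = -3520; midpoint Ī = (36070 + 32550)/2 = 34310.
η = (ΔQ/Q̄) ÷ (ΔI/Ī) = (-88/681) ÷ (-3520/34310) = 1.260.

1.260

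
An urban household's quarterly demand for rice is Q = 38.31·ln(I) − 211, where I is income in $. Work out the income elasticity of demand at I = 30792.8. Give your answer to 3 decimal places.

0.207

At I = 30792.8: Q = 184.935.
dQ/dI = 38.31/I = 0.00124412 at this income.
η = (dQ/dI)·(I/Q) = 0.00124412 × (30792.8/184.935) = 0.207.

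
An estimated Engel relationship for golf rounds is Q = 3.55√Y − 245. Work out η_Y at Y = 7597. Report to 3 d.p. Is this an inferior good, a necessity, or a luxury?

2.402 (luxury)

At Y = 7597: Q = 64.421.
dQ/dY = 3.55/(2√Y) = 0.0203647 at this income.
η = (dQ/dY)·(Y/Q) = 0.0203647 × (7597/64.421) = 2.402.
Since η > 1, the good is a luxury.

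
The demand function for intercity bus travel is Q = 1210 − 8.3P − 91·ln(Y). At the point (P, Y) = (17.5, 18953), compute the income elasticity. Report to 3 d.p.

-0.540

At P = 17.5, Y = 18953: Q = 168.426.
Holding P constant, ∂Q/∂Y = -91/Y = -0.00480135.
η_Y = (∂Q/∂Y)·(Y/Q) = -0.00480135 × (18953/168.426) = -0.540.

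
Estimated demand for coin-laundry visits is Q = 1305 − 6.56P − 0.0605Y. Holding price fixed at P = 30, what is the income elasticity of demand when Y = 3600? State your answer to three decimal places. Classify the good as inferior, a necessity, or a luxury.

At P = 30, Y = 3600: Q = 890.400.
Holding P constant, ∂Q/∂Y = −0.0605.
η_Y = (∂Q/∂Y)·(Y/Q) = -0.0605 × (3600/890.400) = -0.245.
Since η < 0, this is an inferior good.

-0.245 (inferior good)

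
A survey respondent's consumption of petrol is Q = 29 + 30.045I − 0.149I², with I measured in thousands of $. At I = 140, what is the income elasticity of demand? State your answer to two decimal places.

At I = 140: Q = 1314.9000.
dQ/dI = 30.045 − 0.298I = -11.67500.
η = (dQ/dI)·(I/Q) = -11.67500 × (140/1314.9000) = -1.24.

-1.24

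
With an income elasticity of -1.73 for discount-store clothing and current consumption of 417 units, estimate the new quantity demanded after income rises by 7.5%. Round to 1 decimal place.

%ΔQ ≈ η × %ΔI = -1.73 × 7.5% = -12.975%.
New Q ≈ 417 × (1 − 0.12975) = 362.9.

362.9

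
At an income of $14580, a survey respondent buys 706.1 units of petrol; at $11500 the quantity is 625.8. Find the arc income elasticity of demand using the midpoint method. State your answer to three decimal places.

ΔQ = 625.8 − 706.1 = -80.3; midpoint Q̄ = (706.1 + 625.8)/2 = 665.95.
ΔI = 11500 − 14580 = -3080; midpoint Ī = (14580 + 11500)/2 = 13040.
η = (ΔQ/Q̄) ÷ (ΔI/Ī) = (-80.3/665.95) ÷ (-3080/13040) = 0.511.

0.511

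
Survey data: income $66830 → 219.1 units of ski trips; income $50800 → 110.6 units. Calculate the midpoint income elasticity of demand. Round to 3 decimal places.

ΔQ = 110.6 − 219.1 = -108.5; midpoint Q̄ = (219.1 + 110.6)/2 = 164.85.
ΔI = 50800 − 66830 = -16030; midpoint Ī = (66830 + 50800)/2 = 58815.
η = (ΔQ/Q̄) ÷ (ΔI/Ī) = (-108.5/164.85) ÷ (-16030/58815) = 2.415.

2.415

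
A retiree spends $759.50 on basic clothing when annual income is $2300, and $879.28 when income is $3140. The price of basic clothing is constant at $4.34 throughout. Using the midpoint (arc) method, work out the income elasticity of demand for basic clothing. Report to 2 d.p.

With a constant price, Q₁ = 759.50/4.34 = 175.000 and Q₂ = 879.28/4.34 = 202.599 (equivalently, work directly with expenditure since P cancels).
Midpoint %ΔQ = (879.28 − 759.50)/819.39 = 0.14618; midpoint %ΔI = (3140 − 2300)/2720 = 0.30882.
η = 0.14618 / 0.30882 = 0.47.

0.47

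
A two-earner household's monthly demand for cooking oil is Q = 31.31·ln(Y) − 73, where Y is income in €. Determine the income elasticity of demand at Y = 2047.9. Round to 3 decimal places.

0.189

At Y = 2047.9: Q = 165.725.
dQ/dY = 31.31/Y = 0.0152888 at this income.
η = (dQ/dY)·(Y/Q) = 0.0152888 × (2047.9/165.725) = 0.189.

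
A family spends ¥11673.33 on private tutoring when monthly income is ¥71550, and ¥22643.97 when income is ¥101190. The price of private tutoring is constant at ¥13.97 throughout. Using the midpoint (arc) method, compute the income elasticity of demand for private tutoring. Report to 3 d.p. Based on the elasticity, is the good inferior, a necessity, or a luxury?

With a constant price, Q₁ = 11673.33/13.97 = 835.600 and Q₂ = 22643.97/13.97 = 1620.900 (equivalently, work directly with expenditure since P cancels).
Midpoint %ΔQ = (22643.97 − 11673.33)/17158.65 = 0.63936; midpoint %ΔI = (101190 − 71550)/86370 = 0.34317.
η = 0.63936 / 0.34317 = 1.863.
η > 1 ⇒ luxury.

1.863 (luxury)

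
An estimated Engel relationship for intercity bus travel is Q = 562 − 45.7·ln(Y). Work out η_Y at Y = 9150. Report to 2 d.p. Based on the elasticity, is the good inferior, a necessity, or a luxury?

At Y = 9150: Q = 145.147.
dQ/dY = -45.7/Y = -0.00499454 at this income.
η = (dQ/dY)·(Y/Q) = -0.00499454 × (9150/145.147) = -0.31.
Since η < 0, the good is an inferior good.

-0.31 (inferior good)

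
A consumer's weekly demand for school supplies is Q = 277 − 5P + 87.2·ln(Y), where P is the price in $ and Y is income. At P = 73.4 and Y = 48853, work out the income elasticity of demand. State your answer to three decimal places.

0.102

At P = 73.4, Y = 48853: Q = 851.461.
Holding P constant, ∂Q/∂Y = 87.2/Y = 0.00178495.
η_Y = (∂Q/∂Y)·(Y/Q) = 0.00178495 × (48853/851.461) = 0.102.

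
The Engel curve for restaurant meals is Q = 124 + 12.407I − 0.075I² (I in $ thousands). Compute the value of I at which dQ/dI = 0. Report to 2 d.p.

82.71

dQ/dI = 12.407 − 0.15I.
The good is inferior where dQ/dI < 0. Setting dQ/dI = 0 gives I = 12.407 / 0.15 = 82.71.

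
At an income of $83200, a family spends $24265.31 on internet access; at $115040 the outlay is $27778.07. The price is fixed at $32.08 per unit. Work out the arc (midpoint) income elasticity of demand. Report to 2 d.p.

With a constant price, Q₁ = 24265.31/32.08 = 756.400 and Q₂ = 27778.07/32.08 = 865.900 (equivalently, work directly with expenditure since P cancels).
Midpoint %ΔQ = (27778.07 − 24265.31)/26021.69 = 0.13499; midpoint %ΔI = (115040 − 83200)/99120 = 0.32123.
η = 0.13499 / 0.32123 = 0.42.

0.42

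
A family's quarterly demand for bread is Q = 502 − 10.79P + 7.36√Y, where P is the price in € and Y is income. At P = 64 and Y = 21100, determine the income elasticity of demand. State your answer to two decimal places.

0.61

At P = 64, Y = 21100: Q = 880.542.
Holding P constant, ∂Q/∂Y = 7.36/(2√Y) = 0.0253342.
η_Y = (∂Q/∂Y)·(Y/Q) = 0.0253342 × (21100/880.542) = 0.61.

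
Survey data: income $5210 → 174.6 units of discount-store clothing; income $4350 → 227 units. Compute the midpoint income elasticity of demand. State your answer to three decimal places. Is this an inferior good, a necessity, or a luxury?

-1.450 (inferior good)

ΔQ = 227 − 174.6 = 52.4; midpoint Q̄ = (174.6 + 227)/2 = 200.8.
ΔI = 4350 − 5210 = -860; midpoint Ī = (5210 + 4350)/2 = 4780.
η = (ΔQ/Q̄) ÷ (ΔI/Ī) = (52.4/200.8) ÷ (-860/4780) = -1.450.
η < 0 ⇒ inferior good.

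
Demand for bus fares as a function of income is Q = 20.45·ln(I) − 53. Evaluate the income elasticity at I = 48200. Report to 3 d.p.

At I = 48200: Q = 167.515.
dQ/dI = 20.45/I = 0.000424274 at this income.
η = (dQ/dI)·(I/Q) = 0.000424274 × (48200/167.515) = 0.122.

0.122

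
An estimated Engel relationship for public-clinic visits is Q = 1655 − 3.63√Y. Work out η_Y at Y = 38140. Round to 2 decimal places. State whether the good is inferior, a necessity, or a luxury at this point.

At Y = 38140: Q = 946.080.
dQ/dY = -3.63/(2√Y) = -0.00929365 at this income.
η = (dQ/dY)·(Y/Q) = -0.00929365 × (38140/946.080) = -0.37.
Since η < 0, the good is an inferior good.

-0.37 (inferior good)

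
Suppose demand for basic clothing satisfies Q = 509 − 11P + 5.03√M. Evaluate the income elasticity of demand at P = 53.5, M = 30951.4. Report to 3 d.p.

At P = 53.5, M = 30951.4: Q = 805.428.
Holding P constant, ∂Q/∂M = 5.03/(2√M) = 0.0142955.
η_M = (∂Q/∂M)·(M/Q) = 0.0142955 × (30951.4/805.428) = 0.549.

0.549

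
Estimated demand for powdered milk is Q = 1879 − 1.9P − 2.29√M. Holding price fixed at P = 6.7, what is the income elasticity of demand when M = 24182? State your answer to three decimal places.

At P = 6.7, M = 24182: Q = 1510.162.
Holding P constant, ∂Q/∂M = -2.29/(2√M) = -0.00736308.
η_M = (∂Q/∂M)·(M/Q) = -0.00736308 × (24182/1510.162) = -0.118.

-0.118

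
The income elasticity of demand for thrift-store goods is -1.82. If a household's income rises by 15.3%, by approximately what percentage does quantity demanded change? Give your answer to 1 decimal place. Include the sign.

-27.8%

%ΔQ ≈ η × %ΔI = -1.82 × 15.3% = -27.8%.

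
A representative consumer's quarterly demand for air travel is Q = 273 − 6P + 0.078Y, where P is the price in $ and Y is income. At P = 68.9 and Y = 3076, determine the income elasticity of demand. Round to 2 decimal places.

2.41

At P = 68.9, Y = 3076: Q = 99.528.
Holding P constant, ∂Q/∂Y = 0.078.
η_Y = (∂Q/∂Y)·(Y/Q) = 0.078 × (3076/99.528) = 2.41.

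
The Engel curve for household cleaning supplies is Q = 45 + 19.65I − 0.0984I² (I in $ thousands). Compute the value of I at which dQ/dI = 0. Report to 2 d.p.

dQ/dI = 19.65 − 0.1968I.
The good is inferior where dQ/dI < 0. Setting dQ/dI = 0 gives I = 19.65 / 0.1968 = 99.85.

99.85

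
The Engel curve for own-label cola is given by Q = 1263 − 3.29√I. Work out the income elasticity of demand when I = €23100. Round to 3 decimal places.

-0.328

At I = 23100: Q = 762.963.
dQ/dI = -3.29/(2√I) = -0.0108233 at this income.
η = (dQ/dI)·(I/Q) = -0.0108233 × (23100/762.963) = -0.328.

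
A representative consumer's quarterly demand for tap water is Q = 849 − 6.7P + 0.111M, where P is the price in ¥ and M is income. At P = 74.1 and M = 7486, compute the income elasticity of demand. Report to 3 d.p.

At P = 74.1, M = 7486: Q = 1183.476.
Holding P constant, ∂Q/∂M = 0.111.
η_M = (∂Q/∂M)·(M/Q) = 0.111 × (7486/1183.476) = 0.702.

0.702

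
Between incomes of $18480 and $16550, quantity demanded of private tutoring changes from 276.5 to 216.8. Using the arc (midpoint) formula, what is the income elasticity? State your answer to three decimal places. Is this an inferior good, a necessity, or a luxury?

2.197 (luxury)

ΔQ = 216.8 − 276.5 = -59.7; midpoint Q̄ = (276.5 + 216.8)/2 = 246.65.
ΔI = 16550 − 18480 = -1930; midpoint Ī = (18480 + 16550)/2 = 17515.
η = (ΔQ/Q̄) ÷ (ΔI/Ī) = (-59.7/246.65) ÷ (-1930/17515) = 2.197.
η > 1 ⇒ luxury.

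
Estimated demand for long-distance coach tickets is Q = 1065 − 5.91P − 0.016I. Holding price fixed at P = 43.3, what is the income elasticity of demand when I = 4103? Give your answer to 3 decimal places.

-0.088

At P = 43.3, I = 4103: Q = 743.449.
Holding P constant, ∂Q/∂I = −0.016.
η_I = (∂Q/∂I)·(I/Q) = -0.016 × (4103/743.449) = -0.088.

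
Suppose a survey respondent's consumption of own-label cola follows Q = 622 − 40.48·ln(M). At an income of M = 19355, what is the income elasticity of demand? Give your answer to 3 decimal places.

-0.182

At M = 19355: Q = 222.434.
dQ/dM = -40.48/M = -0.00209145 at this income.
η = (dQ/dM)·(M/Q) = -0.00209145 × (19355/222.434) = -0.182.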